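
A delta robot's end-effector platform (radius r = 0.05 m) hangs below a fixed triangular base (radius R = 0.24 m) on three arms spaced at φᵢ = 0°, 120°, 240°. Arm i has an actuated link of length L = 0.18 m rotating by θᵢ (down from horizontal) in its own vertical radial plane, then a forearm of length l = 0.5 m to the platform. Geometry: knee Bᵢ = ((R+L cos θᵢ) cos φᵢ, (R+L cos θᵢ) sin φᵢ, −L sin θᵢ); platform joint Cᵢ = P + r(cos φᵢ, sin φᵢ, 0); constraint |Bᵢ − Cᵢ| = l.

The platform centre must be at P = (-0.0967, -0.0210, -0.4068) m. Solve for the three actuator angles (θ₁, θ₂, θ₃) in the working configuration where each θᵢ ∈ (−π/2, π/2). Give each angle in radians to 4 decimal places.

φ1=0.0° → target in arm frame (-0.0967, -0.0210)
  A=0.2867, B=-0.4068, C=(l²−L²−A²−y'²−z²)/(2L)=-0.0848
  √(A²+B²)=0.4977;  θ1 = -0.9569+1.7420 ≈ 0.7851
rotate P by −φ2: (0.0302, 0.0942, -0.4068)
  A cos θ + B sin θ = C:  0.1598·cos θ + -0.4068·sin θ = 0.0491
  √(A²+B²)=0.4371;  θ2 = -1.1964+1.4582 ≈ 0.2618
arm 3 (φ=240.0°): x'=0.0665, y'=-0.0732
  A cos θ + B sin θ = C:  0.1235·cos θ + -0.4068·sin θ = 0.0875
  θ3 = atan2(B,A) + arccos(C/0.4251) = 0.0873

θ₁ = 0.7851, θ₂ = 0.2618, θ₃ = 0.0873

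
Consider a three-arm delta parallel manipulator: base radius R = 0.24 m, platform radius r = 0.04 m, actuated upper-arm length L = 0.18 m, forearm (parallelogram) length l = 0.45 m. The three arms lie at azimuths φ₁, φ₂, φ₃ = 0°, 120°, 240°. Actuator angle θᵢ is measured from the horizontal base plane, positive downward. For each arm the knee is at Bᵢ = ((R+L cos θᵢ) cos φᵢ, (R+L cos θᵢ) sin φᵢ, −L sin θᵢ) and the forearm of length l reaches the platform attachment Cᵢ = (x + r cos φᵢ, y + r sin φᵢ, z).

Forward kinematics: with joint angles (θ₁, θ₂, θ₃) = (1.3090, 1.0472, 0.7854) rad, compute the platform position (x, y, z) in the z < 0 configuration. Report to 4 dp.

(-0.0691, -0.0379, -0.4923)

arm 1 at φ=0.0°: ρ1 = 0.2466;  centre 1 = (0.2466, 0.0000, -0.1739)
φ2=120.0°: virtual centre (-0.1450, 0.2511, -0.1559), radius l
arm 3 at φ=240.0°: ρ3 = 0.3273;  centre 3 = (-0.1636, -0.2834, -0.1273)
subtract pairs → two planes through P
linear system: -0.7832x+0.5023y = 0.0174−0.0360z; -0.8205x+-0.5669y = 0.0323−0.0932z
Cramer: x(z) = -0.0304+0.0785z;  y(z) = -0.0129+0.0508z
sphere 1 gives Az²+Bz+C=0 with A=1.0087, B=0.3029, C=-0.0954;  B²−4AC=0.4766;  roots -0.4923, 0.1920;  negative root z = -0.4923
x = -0.0691, y = -0.0379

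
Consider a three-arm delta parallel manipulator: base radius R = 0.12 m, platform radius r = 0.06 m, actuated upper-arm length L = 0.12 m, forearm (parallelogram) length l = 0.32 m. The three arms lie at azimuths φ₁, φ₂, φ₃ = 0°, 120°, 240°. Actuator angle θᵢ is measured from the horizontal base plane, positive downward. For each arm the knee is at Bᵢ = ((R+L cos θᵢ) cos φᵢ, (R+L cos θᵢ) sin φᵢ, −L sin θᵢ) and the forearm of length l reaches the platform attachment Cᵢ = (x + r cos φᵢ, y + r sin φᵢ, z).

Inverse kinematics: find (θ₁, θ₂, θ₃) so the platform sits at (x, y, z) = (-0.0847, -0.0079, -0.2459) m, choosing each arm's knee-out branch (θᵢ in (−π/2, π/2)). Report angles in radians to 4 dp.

θ₁ = 0.4363, θ₂ = -0.2619, θ₃ = -0.3487

rotate P by −φ1: (-0.0847, -0.0079, -0.2459)
  e−x'=0.1447;  (l²−L²−(e−x')²−y'²−z²)/2L = 0.0272
  θ1 = atan2(B,A) + arccos(C/0.2853) = 0.4363
arm 2 (φ=120.0°): x'=0.0355, y'=0.0773
  A=0.0245, B=-0.2459, C=(l²−L²−A²−y'²−z²)/(2L)=0.0873
  θ2 = atan2(B,A) + arccos(C/0.2471) = -0.2619
rotate P by −φ3: (0.0492, -0.0694, -0.2459)
  A=0.0108, B=-0.2459, C=(l²−L²−A²−y'²−z²)/(2L)=0.0942
  √(A²+B²)=0.2461;  θ3 = -1.5269+1.1782 ≈ -0.3487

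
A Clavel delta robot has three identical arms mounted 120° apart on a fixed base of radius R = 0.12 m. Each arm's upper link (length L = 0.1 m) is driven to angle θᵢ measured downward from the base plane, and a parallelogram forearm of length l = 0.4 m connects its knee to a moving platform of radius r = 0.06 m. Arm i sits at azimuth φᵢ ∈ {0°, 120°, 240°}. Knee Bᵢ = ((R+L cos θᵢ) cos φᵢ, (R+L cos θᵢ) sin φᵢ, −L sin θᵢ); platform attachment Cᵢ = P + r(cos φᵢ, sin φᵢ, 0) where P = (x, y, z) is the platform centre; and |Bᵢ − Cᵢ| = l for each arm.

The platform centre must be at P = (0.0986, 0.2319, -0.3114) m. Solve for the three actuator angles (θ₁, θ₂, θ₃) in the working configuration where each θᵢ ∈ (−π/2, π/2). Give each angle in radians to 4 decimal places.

θ₁ = -0.0877, θ₂ = -0.3493, θ₃ = 1.3087

rotate P by −φ1: (0.0986, 0.2319, -0.3114)
  A cos θ + B sin θ = C:  -0.0386·cos θ + -0.3114·sin θ = -0.0112
  √(A²+B²)=0.3138;  θ1 = -1.6941+1.6065 ≈ -0.0877
rotate P by −φ2: (0.1515, -0.2013, -0.3114)
  A=-0.0915, B=-0.3114, C=(l²−L²−A²−y'²−z²)/(2L)=0.0206
  γ=atan2(-0.3114,-0.0915)=-1.8567;  ψ=arccos(0.0634)=1.5074;  θ2=γ+ψ≈-0.3493
φ3=240.0° → target in arm frame (-0.2501, -0.0306)
  A=0.3101, B=-0.3114, C=(l²−L²−A²−y'²−z²)/(2L)=-0.2204
  γ=atan2(-0.3114,0.3101)=-0.7874;  ψ=arccos(-0.5016)=2.0962;  θ3=γ+ψ≈1.3087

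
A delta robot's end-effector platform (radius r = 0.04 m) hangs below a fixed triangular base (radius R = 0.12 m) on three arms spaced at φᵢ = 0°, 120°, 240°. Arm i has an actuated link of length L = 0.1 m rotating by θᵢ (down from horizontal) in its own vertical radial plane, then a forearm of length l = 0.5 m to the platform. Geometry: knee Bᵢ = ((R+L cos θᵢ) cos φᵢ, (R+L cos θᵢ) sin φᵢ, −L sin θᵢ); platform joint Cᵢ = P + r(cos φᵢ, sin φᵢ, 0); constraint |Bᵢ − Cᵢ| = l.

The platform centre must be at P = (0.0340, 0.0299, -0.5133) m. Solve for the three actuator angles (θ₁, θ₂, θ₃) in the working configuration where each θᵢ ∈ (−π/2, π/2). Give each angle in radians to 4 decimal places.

arm 1 (φ=0.0°): x'=0.0340, y'=0.0299
  A cos θ + B sin θ = C:  0.0460·cos θ + -0.5133·sin θ = -0.1324
  γ=atan2(-0.5133,0.0460)=-1.4814;  ψ=arccos(-0.2570)=1.8307;  θ1=γ+ψ≈0.3493
φ2=120.0° → target in arm frame (0.0089, -0.0444)
  A=0.0711, B=-0.5133, C=(l²−L²−A²−y'²−z²)/(2L)=-0.1525
  √(A²+B²)=0.5182;  θ2 = -1.4331+1.8695 ≈ 0.4364
φ3=240.0° → target in arm frame (-0.0429, 0.0145)
  A=0.1229, B=-0.5133, C=(l²−L²−A²−y'²−z²)/(2L)=-0.1939
  √(A²+B²)=0.5278;  θ3 = -1.3358+1.9471 ≈ 0.6113

θ₁ = 0.3493, θ₂ = 0.4364, θ₃ = 0.6113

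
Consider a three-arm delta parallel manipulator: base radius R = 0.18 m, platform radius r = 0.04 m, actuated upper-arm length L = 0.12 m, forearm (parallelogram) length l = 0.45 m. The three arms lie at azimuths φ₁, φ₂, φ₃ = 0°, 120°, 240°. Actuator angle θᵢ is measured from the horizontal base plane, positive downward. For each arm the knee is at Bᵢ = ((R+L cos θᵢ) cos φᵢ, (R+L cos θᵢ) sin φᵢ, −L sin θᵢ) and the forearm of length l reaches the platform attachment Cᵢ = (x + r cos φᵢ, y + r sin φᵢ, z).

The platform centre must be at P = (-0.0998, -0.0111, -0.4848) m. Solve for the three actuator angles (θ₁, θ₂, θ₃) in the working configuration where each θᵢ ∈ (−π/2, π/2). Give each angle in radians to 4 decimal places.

θ₁ = 1.3958, θ₂ = 0.7852, θ₃ = 0.6977

φ1=0.0° → target in arm frame (-0.0998, -0.0111)
  A cos θ + B sin θ = C:  0.2398·cos θ + -0.4848·sin θ = -0.4357
  θ1 = atan2(B,A) + arccos(C/0.5409) = 1.3958
arm 2 (φ=120.0°): x'=0.0403, y'=0.0920
  A=0.0997, B=-0.4848, C=(l²−L²−A²−y'²−z²)/(2L)=-0.2722
  γ=atan2(-0.4848,0.0997)=-1.3679;  ψ=arccos(-0.5500)=2.1532;  θ2=γ+ψ≈0.7852
φ3=240.0° → target in arm frame (0.0595, -0.0809)
  A cos θ + B sin θ = C:  0.0805·cos θ + -0.4848·sin θ = -0.2498
  √(A²+B²)=0.4914;  θ3 = -1.4063+2.1040 ≈ 0.6977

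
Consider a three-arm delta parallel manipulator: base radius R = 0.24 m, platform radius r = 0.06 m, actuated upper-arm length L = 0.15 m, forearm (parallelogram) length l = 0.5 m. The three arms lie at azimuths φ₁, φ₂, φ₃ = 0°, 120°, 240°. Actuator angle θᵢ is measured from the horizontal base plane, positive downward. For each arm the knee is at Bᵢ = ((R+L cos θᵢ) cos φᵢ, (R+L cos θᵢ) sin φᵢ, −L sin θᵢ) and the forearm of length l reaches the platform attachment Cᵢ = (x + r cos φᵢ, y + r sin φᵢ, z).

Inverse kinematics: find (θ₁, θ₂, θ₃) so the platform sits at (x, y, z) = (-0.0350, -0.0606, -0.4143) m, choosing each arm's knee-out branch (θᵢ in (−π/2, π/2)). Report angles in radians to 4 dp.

θ₁ = 0.4361, θ₂ = 0.4360, θ₃ = -0.0876

φ1=0.0° → target in arm frame (-0.0350, -0.0606)
  A cos θ + B sin θ = C:  0.2150·cos θ + -0.4143·sin θ = 0.0199
  θ1 = atan2(B,A) + arccos(C/0.4668) = 0.4361
arm 2 (φ=120.0°): x'=-0.0350, y'=0.0606
  A cos θ + B sin θ = C:  0.2150·cos θ + -0.4143·sin θ = 0.0199
  γ=atan2(-0.4143,0.2150)=-1.0921;  ψ=arccos(0.0426)=1.5282;  θ2=γ+ψ≈0.4360
arm 3 (φ=240.0°): x'=0.0700, y'=0.0000
  e−x'=0.1100;  (l²−L²−(e−x')²−y'²−z²)/2L = 0.1458
  θ3 = atan2(B,A) + arccos(C/0.4287) = -0.0876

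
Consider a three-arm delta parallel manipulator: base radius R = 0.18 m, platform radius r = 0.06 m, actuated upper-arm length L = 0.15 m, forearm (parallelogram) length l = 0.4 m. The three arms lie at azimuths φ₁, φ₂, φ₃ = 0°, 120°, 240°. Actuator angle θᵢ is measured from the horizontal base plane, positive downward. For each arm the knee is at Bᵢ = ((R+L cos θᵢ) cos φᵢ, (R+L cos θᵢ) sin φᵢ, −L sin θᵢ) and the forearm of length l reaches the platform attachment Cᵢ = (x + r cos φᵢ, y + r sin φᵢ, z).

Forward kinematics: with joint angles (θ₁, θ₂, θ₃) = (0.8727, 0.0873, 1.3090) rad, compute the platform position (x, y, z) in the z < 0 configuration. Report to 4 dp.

arm 1 at φ=0.0°: e+L cos θ1 = 0.2164;  O1 = (0.2164, 0.0000, -0.1149)
O2 = (0.2694·cos120.0°, 0.2694·sin120.0°, -0.0131) = (-0.1347, 0.2333, -0.0131)
arm 3 at φ=240.0°: e+L cos θ3 = 0.1588;  O3 = (-0.0794, -0.1375, -0.1449)
eliminate P² terms by subtracting sphere 1 from 2 and 3
linear system: -0.7023x+0.4667y = 0.0127−0.2037z; -0.5917x+-0.2751y = -0.0138−-0.0600z
Cramer: x(z) = 0.0063+0.0598z;  y(z) = 0.0367-0.3465z
quadratic in z: (1.1236)z²+(0.1793)z+(-0.1013)=0, √Δ=0.6981 → z ∈ {-0.3904, 0.2309}; z = -0.3904 (taking z<0)
x = -0.0170, y = 0.1720

(-0.0170, 0.1720, -0.3904)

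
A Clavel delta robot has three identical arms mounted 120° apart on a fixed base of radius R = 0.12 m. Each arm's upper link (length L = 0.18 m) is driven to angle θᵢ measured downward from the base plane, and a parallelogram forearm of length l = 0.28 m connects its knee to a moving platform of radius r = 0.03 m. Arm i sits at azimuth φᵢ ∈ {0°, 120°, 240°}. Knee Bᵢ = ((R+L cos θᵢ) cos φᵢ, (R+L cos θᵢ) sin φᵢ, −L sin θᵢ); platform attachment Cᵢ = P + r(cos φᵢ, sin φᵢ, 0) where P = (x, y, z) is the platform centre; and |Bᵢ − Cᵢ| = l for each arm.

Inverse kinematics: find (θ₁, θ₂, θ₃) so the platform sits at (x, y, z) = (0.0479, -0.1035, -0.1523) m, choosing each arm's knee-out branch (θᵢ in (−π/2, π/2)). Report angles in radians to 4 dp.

θ₁ = 0.0873, θ₂ = 1.1348, θ₃ = -0.0877

φ1=0.0° → target in arm frame (0.0479, -0.1035)
  e−x'=0.0421;  (l²−L²−(e−x')²−y'²−z²)/2L = 0.0287
  γ=atan2(-0.1523,0.0421)=-1.3011;  ψ=arccos(0.1814)=1.3884;  θ1=γ+ψ≈0.0873
φ2=120.0° → target in arm frame (-0.1136, 0.0103)
  A=0.2036, B=-0.1523, C=(l²−L²−A²−y'²−z²)/(2L)=-0.0521
  γ=atan2(-0.1523,0.2036)=-0.6423;  ψ=arccos(-0.2048)=1.7771;  θ2=γ+ψ≈1.1348
φ3=240.0° → target in arm frame (0.0657, 0.0932)
  A cos θ + B sin θ = C:  0.0243·cos θ + -0.1523·sin θ = 0.0376
  θ3 = atan2(B,A) + arccos(C/0.1542) = -0.0877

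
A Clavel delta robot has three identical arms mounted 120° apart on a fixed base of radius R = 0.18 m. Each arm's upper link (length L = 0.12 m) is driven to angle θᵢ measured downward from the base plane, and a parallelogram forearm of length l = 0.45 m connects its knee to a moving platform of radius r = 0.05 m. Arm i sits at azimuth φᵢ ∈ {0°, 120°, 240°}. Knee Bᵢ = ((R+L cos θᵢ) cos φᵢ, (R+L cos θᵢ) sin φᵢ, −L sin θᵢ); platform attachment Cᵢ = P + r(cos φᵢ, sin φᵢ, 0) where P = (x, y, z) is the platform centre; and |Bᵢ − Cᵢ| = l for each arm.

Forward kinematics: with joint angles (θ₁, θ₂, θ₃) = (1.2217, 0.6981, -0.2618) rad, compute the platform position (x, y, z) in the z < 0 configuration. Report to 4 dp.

(-0.1510, -0.1118, -0.4065)

centre 1 = (0.1710·cos0.0°, 0.1710·sin0.0°, -0.1128) = (0.1710, 0.0000, -0.1128)
arm 2 at φ=120.0°: e+L cos θ2 = 0.2219;  centre 2 = (-0.1110, 0.1922, -0.0771)
φ3=240.0°: virtual centre (-0.1230, -0.2130, 0.0311), radius l
eliminate P² terms by subtracting sphere 1 from 2 and 3
[-0.5640 0.3844 0.0713]·P = 0.0132;  [-0.5880 -0.4259 0.2876]·P = 0.0195
Cramer: x(z) = -0.0281+0.3022z;  y(z) = -0.0069+0.2581z
sphere 1 gives Az²+Bz+C=0 with A=1.1580, B=0.1016, C=-0.1501;  B²−4AC=0.7054;  roots -0.4065, 0.3188;  negative root z = -0.4065
x = -0.1510, y = -0.1118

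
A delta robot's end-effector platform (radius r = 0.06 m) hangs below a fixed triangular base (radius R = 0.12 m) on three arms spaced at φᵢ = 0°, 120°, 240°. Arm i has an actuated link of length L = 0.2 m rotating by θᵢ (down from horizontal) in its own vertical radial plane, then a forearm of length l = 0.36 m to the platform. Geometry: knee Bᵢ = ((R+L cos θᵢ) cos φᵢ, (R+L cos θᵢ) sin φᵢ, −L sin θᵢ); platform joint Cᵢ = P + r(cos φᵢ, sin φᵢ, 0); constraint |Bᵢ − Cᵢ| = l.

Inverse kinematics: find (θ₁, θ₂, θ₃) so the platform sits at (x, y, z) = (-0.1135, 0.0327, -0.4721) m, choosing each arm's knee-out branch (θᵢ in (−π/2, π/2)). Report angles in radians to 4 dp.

φ1=0.0° → target in arm frame (-0.1135, 0.0327)
  A=0.1735, B=-0.4721, C=(l²−L²−A²−y'²−z²)/(2L)=-0.4111
  γ=atan2(-0.4721,0.1735)=-1.2186;  ψ=arccos(-0.8174)=2.5277;  θ1=γ+ψ≈1.3091
φ2=120.0° → target in arm frame (0.0851, 0.0819)
  e−x'=-0.0251;  (l²−L²−(e−x')²−y'²−z²)/2L = -0.3516
  √(A²+B²)=0.4728;  θ2 = -1.6238+2.4093 ≈ 0.7854
arm 3 (φ=240.0°): x'=0.0284, y'=-0.1146
  A cos θ + B sin θ = C:  0.0316·cos θ + -0.4721·sin θ = -0.3685
  γ=atan2(-0.4721,0.0316)=-1.5040;  ψ=arccos(-0.7789)=2.4637;  θ3=γ+ψ≈0.9597

θ₁ = 1.3091, θ₂ = 0.7854, θ₃ = 0.9597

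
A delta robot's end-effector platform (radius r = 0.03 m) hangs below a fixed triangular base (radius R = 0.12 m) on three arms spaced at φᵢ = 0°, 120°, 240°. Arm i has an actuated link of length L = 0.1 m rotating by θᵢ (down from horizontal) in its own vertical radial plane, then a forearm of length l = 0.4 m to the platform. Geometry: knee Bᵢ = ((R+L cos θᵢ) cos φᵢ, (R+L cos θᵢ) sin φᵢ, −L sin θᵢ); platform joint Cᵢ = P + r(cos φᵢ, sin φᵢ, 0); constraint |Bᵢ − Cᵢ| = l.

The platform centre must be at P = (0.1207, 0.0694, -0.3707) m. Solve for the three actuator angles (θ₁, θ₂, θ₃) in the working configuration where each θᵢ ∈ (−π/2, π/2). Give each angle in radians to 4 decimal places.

θ₁ = -0.1745, θ₂ = 0.4360, θ₃ = 0.9599

arm 1 (φ=0.0°): x'=0.1207, y'=0.0694
  A cos θ + B sin θ = C:  -0.0307·cos θ + -0.3707·sin θ = 0.0341
  γ=atan2(-0.3707,-0.0307)=-1.6534;  ψ=arccos(0.0917)=1.4790;  θ1=γ+ψ≈-0.1745
φ2=120.0° → target in arm frame (-0.0002, -0.1392)
  e−x'=0.0902;  (l²−L²−(e−x')²−y'²−z²)/2L = -0.0747
  √(A²+B²)=0.3815;  θ2 = -1.3320+1.7680 ≈ 0.4360
φ3=240.0° → target in arm frame (-0.1205, 0.0698)
  A cos θ + B sin θ = C:  0.2105·cos θ + -0.3707·sin θ = -0.1829
  γ=atan2(-0.3707,0.2105)=-1.0545;  ψ=arccos(-0.4291)=2.0143;  θ3=γ+ψ≈0.9599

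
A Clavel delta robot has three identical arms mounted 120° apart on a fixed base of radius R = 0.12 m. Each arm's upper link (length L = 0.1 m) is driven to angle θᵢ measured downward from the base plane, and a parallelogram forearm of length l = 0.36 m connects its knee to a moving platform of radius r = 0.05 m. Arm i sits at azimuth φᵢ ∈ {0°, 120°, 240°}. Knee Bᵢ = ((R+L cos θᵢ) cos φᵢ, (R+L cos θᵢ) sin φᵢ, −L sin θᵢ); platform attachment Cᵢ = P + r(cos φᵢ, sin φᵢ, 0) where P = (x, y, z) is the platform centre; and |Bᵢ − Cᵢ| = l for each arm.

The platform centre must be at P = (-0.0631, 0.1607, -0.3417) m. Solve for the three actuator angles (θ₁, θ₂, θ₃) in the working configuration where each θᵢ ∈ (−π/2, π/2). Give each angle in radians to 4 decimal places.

θ₁ = 0.9597, θ₂ = -0.1746, θ₃ = 1.1346

rotate P by −φ1: (-0.0631, 0.1607, -0.3417)
  A=0.1331, B=-0.3417, C=(l²−L²−A²−y'²−z²)/(2L)=-0.2035
  θ1 = atan2(B,A) + arccos(C/0.3667) = 0.9597
arm 2 (φ=120.0°): x'=0.1707, y'=-0.0257
  e−x'=-0.1007;  (l²−L²−(e−x')²−y'²−z²)/2L = -0.0398
  γ=atan2(-0.3417,-0.1007)=-1.8574;  ψ=arccos(-0.1118)=1.6828;  θ2=γ+ψ≈-0.1746
φ3=240.0° → target in arm frame (-0.1076, -0.1350)
  A=0.1776, B=-0.3417, C=(l²−L²−A²−y'²−z²)/(2L)=-0.2347
  γ=atan2(-0.3417,0.1776)=-1.0914;  ψ=arccos(-0.6093)=2.2260;  θ3=γ+ψ≈1.1346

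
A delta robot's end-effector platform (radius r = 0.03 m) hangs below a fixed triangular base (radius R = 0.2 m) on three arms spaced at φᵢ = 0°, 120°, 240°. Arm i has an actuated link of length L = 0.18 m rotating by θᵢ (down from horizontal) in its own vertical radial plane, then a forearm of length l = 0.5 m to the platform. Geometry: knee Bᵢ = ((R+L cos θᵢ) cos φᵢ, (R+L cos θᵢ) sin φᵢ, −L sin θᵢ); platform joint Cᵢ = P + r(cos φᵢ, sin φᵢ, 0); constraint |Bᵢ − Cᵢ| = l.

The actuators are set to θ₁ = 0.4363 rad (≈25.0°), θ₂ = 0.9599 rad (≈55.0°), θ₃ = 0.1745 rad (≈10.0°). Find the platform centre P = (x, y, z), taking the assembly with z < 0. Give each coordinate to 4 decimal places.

(0.0284, -0.1233, -0.4528)

φ1=0.0°: virtual centre (0.3331, 0.0000, -0.0761), radius l
φ2=120.0°: virtual centre (-0.1366, 0.2366, -0.1474), radius l
φ3=240.0°: virtual centre (-0.1736, -0.3007, -0.0313), radius l
eliminate P² terms by subtracting sphere 1 from 2 and 3
[-0.9395 0.4733 -0.1428]·P = -0.0204;  [-1.0135 -0.6015 0.0896]·P = 0.0048
Cramer: x(z) = 0.0095-0.0416z;  y(z) = -0.0241+0.2191z
quadratic in z: (1.0497)z²+(0.1685)z+(-0.1389)=0, √Δ=0.7821 → z ∈ {-0.4528, 0.2923}; z = -0.4528 (taking z<0)
x = 0.0284, y = -0.1233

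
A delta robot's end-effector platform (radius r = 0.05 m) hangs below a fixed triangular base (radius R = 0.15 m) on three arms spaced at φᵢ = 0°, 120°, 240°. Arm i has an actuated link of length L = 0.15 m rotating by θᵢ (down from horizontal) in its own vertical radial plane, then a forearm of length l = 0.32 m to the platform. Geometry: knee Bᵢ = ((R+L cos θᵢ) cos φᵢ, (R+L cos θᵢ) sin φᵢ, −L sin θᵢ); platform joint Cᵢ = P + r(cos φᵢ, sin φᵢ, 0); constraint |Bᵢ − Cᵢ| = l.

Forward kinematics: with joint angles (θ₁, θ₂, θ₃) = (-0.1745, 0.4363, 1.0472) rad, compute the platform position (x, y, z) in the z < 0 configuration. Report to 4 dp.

φ1=0.0°: virtual centre (0.2477, 0.0000, 0.0260), radius l
φ2=120.0°: virtual centre (-0.1180, 0.2043, -0.0634), radius l
O3 = (0.1750·cos240.0°, 0.1750·sin240.0°, -0.1299) = (-0.0875, -0.1516, -0.1299)
subtract pairs → two planes through P
linear system: -0.7314x+0.4087y = -0.0024−-0.1789z; -0.6704x+-0.3031y = -0.0145−-0.3119z
Cramer: x(z) = 0.0134-0.3665z;  y(z) = 0.0183-0.2183z
into |P−O₁|² = l²: 1.1820z² + 0.1117z + -0.0465 = 0;  Δ = 0.2323;  z = -0.2511 or 0.1566 → z<0 root = -0.2511
x = 0.1055, y = 0.0731

(0.1055, 0.0731, -0.2511)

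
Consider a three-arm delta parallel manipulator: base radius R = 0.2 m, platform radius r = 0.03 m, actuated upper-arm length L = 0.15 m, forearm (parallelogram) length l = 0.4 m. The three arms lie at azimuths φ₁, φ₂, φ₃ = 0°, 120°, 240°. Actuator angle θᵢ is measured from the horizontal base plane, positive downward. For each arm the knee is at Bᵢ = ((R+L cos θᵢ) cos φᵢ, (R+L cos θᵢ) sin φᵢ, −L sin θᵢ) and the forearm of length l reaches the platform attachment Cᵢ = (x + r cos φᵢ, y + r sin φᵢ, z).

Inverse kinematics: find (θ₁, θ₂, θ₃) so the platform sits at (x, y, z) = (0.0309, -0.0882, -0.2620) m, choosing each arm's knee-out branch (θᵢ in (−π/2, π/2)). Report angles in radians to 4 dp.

θ₁ = 0.0000, θ₂ = 0.7851, θ₃ = -0.2617

arm 1 (φ=0.0°): x'=0.0309, y'=-0.0882
  e−x'=0.1391;  (l²−L²−(e−x')²−y'²−z²)/2L = 0.1391
  θ1 = atan2(B,A) + arccos(C/0.2966) = 0.0000
rotate P by −φ2: (-0.0918, 0.0173, -0.2620)
  A=0.2618, B=-0.2620, C=(l²−L²−A²−y'²−z²)/(2L)=0.0000
  γ=atan2(-0.2620,0.2618)=-0.7857;  ψ=arccos(0.0000)=1.5708;  θ2=γ+ψ≈0.7851
φ3=240.0° → target in arm frame (0.0609, 0.0709)
  A=0.1091, B=-0.2620, C=(l²−L²−A²−y'²−z²)/(2L)=0.1731
  θ3 = atan2(B,A) + arccos(C/0.2838) = -0.2617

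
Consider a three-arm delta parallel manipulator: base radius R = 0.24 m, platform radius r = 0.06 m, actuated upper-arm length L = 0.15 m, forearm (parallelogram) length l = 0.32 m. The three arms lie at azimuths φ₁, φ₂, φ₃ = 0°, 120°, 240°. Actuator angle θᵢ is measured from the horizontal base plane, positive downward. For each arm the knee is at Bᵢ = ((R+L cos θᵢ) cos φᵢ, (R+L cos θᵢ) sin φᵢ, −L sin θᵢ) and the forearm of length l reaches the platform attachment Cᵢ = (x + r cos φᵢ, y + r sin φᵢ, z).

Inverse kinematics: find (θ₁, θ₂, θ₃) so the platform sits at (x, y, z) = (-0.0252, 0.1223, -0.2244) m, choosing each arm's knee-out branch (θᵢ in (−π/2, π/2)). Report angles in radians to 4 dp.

θ₁ = 1.0472, θ₂ = -0.0869, θ₃ = 1.3961

rotate P by −φ1: (-0.0252, 0.1223, -0.2244)
  A=0.2052, B=-0.2244, C=(l²−L²−A²−y'²−z²)/(2L)=-0.0917
  θ1 = atan2(B,A) + arccos(C/0.3041) = 1.0472
rotate P by −φ2: (0.1185, -0.0393, -0.2244)
  A=0.0615, B=-0.2244, C=(l²−L²−A²−y'²−z²)/(2L)=0.0807
  θ2 = atan2(B,A) + arccos(C/0.2327) = -0.0869
φ3=240.0° → target in arm frame (-0.0933, -0.0830)
  A=0.2733, B=-0.2244, C=(l²−L²−A²−y'²−z²)/(2L)=-0.1735
  γ=atan2(-0.2244,0.2733)=-0.6874;  ψ=arccos(-0.4905)=2.0835;  θ3=γ+ψ≈1.3961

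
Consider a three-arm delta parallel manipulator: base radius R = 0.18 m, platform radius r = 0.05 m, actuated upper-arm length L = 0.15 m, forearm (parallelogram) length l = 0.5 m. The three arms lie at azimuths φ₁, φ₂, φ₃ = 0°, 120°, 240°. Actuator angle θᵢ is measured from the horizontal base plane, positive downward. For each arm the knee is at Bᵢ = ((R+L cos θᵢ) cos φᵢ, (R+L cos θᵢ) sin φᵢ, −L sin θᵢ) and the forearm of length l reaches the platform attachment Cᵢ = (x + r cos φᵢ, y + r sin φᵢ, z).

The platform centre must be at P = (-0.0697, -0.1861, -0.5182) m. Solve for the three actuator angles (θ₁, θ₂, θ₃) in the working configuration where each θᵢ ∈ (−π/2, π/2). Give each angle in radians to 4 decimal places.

θ₁ = 1.1342, θ₂ = 1.3090, θ₃ = 0.1743

rotate P by −φ1: (-0.0697, -0.1861, -0.5182)
  e−x'=0.1997;  (l²−L²−(e−x')²−y'²−z²)/2L = -0.3851
  θ1 = atan2(B,A) + arccos(C/0.5553) = 1.1342
rotate P by −φ2: (-0.1263, 0.1534, -0.5182)
  A=0.2563, B=-0.5182, C=(l²−L²−A²−y'²−z²)/(2L)=-0.4342
  θ2 = atan2(B,A) + arccos(C/0.5781) = 1.3090
arm 3 (φ=240.0°): x'=0.1960, y'=0.0327
  A=-0.0660, B=-0.5182, C=(l²−L²−A²−y'²−z²)/(2L)=-0.1549
  √(A²+B²)=0.5224;  θ3 = -1.6975+1.8718 ≈ 0.1743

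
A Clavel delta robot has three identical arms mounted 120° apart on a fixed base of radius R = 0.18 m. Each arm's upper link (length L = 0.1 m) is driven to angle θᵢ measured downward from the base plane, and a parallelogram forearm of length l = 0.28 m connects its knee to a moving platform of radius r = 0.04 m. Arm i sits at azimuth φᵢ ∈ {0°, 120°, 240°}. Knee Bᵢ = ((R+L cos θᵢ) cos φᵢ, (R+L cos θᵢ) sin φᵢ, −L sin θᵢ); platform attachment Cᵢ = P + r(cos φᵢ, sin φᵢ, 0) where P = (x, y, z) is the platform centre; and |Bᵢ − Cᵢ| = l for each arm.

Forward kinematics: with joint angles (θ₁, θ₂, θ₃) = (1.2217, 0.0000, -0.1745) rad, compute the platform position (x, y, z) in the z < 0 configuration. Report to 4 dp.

(-0.0930, -0.0071, -0.1774)

O1 = (0.1742·cos0.0°, 0.1742·sin0.0°, -0.0940) = (0.1742, 0.0000, -0.0940)
φ2=120.0°: virtual centre (-0.1200, 0.2078, 0.0000), radius l
O3 = (0.2385·cos240.0°, 0.2385·sin240.0°, 0.0174) = (-0.1192, -0.2065, 0.0174)
subtract pairs → two planes through P
linear system: -0.5884x+0.4157y = 0.0184−0.1879z; -0.5869x+-0.4131y = 0.0180−0.2227z
Cramer: x(z) = -0.0310+0.3494z;  y(z) = 0.0005+0.0425z
into |P−O₁|² = l²: 1.1239z² + 0.0446z + -0.0275 = 0;  Δ = 0.1255;  z = -0.1774 or 0.1378 → z<0 root = -0.1774
x = -0.0930, y = -0.0071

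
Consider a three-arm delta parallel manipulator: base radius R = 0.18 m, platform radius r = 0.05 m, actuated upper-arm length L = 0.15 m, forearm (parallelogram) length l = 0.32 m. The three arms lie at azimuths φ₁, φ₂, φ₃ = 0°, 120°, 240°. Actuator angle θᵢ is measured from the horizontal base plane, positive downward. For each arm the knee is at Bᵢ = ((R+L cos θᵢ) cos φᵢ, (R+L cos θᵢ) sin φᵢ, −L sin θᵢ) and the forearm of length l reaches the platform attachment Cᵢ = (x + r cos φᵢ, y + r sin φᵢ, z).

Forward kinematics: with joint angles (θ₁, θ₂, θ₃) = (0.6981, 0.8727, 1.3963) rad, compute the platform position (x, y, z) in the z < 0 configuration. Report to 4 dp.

(0.0626, 0.0690, -0.3502)

centre 1 = (0.2449·cos0.0°, 0.2449·sin0.0°, -0.0964) = (0.2449, 0.0000, -0.0964)
φ2=120.0°: virtual centre (-0.1132, 0.1961, -0.1149), radius l
centre 3 = (0.1560·cos240.0°, 0.1560·sin240.0°, -0.1477) = (-0.0780, -0.1351, -0.1477)
subtract pairs → two planes through P
[-0.7162 0.3922 -0.0370]·P = -0.0048;  [-0.6459 -0.2703 -0.1026]·P = -0.0231
Cramer: x(z) = 0.0232-0.1124z;  y(z) = 0.0301-0.1110z
sphere 1 gives Az²+Bz+C=0 with A=1.0250, B=0.2360, C=-0.0430;  B²−4AC=0.2321;  roots -0.3502, 0.1199;  negative root z = -0.3502
x = 0.0626, y = 0.0690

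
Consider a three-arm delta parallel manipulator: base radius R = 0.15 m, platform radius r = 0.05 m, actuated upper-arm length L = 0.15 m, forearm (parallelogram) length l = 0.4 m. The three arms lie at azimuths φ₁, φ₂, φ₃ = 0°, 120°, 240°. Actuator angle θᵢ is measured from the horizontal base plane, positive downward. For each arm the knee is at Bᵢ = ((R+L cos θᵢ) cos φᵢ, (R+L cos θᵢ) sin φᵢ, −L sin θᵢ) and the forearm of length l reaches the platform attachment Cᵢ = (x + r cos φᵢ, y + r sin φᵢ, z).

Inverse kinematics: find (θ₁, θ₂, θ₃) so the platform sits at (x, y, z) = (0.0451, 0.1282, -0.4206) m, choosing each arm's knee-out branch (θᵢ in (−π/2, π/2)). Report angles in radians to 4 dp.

θ₁ = 0.6106, θ₂ = 0.4362, θ₃ = 1.2216

arm 1 (φ=0.0°): x'=0.0451, y'=0.1282
  A=0.0549, B=-0.4206, C=(l²−L²−A²−y'²−z²)/(2L)=-0.1962
  √(A²+B²)=0.4242;  θ1 = -1.4410+2.0516 ≈ 0.6106
rotate P by −φ2: (0.0885, -0.1032, -0.4206)
  A cos θ + B sin θ = C:  0.0115·cos θ + -0.4206·sin θ = -0.1673
  √(A²+B²)=0.4208;  θ2 = -1.5434+1.9796 ≈ 0.4362
arm 3 (φ=240.0°): x'=-0.1336, y'=-0.0250
  A=0.2336, B=-0.4206, C=(l²−L²−A²−y'²−z²)/(2L)=-0.3153
  √(A²+B²)=0.4811;  θ3 = -1.0639+2.2855 ≈ 1.2216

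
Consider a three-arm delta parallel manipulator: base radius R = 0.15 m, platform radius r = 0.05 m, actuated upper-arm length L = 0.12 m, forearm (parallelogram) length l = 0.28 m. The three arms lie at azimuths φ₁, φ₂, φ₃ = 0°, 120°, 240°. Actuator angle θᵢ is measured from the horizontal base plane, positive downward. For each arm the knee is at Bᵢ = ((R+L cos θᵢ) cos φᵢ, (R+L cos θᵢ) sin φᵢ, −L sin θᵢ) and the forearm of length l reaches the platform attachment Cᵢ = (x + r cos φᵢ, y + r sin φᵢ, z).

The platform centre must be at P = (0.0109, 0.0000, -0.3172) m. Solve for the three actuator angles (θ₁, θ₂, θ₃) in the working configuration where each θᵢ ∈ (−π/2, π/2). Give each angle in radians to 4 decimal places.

θ₁ = 0.8724, θ₂ = 0.9596, θ₃ = 0.9596

rotate P by −φ1: (0.0109, 0.0000, -0.3172)
  A cos θ + B sin θ = C:  0.0891·cos θ + -0.3172·sin θ = -0.1856
  γ=atan2(-0.3172,0.0891)=-1.2970;  ψ=arccos(-0.5635)=2.1694;  θ1=γ+ψ≈0.8724
rotate P by −φ2: (-0.0054, -0.0094, -0.3172)
  A=0.1054, B=-0.3172, C=(l²−L²−A²−y'²−z²)/(2L)=-0.1993
  √(A²+B²)=0.3343;  θ2 = -1.2498+2.2095 ≈ 0.9596
arm 3 (φ=240.0°): x'=-0.0055, y'=0.0094
  e−x'=0.1055;  (l²−L²−(e−x')²−y'²−z²)/2L = -0.1993
  γ=atan2(-0.3172,0.1055)=-1.2498;  ψ=arccos(-0.5961)=2.2095;  θ3=γ+ψ≈0.9596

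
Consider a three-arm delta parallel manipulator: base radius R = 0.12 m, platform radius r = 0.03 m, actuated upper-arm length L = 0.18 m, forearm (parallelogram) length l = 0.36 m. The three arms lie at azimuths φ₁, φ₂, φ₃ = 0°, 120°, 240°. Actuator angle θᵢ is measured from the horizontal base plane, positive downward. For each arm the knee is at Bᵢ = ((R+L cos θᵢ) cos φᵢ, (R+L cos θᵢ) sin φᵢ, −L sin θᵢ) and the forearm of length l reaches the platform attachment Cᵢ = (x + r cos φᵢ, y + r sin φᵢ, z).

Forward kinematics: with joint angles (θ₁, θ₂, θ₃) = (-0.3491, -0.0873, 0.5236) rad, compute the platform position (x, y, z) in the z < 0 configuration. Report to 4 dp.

arm 1 at φ=0.0°: ρ1 = 0.2591;  O1 = (0.2591, 0.0000, 0.0616)
φ2=120.0°: virtual centre (-0.1347, 0.2332, 0.0157), radius l
arm 3 at φ=240.0°: ρ3 = 0.2459;  O3 = (-0.1229, -0.2129, -0.0900)
eliminate P² terms by subtracting sphere 1 from 2 and 3
plane₁₂: -0.7876x+0.4665y+-0.0918z = 0.0018
Cramer: x(z) = 0.0005-0.2609z;  y(z) = 0.0047-0.2437z
sphere 1 gives Az²+Bz+C=0 with A=1.1275, B=0.0095, C=-0.0589;  B²−4AC=0.2656;  roots -0.2328, 0.2244;  negative root z = -0.2328
x = 0.0612, y = 0.0615

(0.0612, 0.0615, -0.2328)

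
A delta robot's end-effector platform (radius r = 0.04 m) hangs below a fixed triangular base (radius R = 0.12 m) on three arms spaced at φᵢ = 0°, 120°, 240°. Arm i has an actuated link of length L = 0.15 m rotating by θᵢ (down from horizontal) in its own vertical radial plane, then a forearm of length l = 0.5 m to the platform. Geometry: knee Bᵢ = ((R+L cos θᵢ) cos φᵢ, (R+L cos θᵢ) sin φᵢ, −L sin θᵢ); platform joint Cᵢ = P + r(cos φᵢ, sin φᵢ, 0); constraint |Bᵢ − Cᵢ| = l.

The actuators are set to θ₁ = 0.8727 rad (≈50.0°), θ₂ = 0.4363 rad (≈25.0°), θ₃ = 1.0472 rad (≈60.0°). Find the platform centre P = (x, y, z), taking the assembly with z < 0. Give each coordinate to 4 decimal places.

(-0.0278, 0.1271, -0.5533)

φ1=0.0°: virtual centre (0.1764, 0.0000, -0.1149), radius l
arm 2 at φ=120.0°: ρ2 = 0.2159;  S2 = (-0.1080, 0.1870, -0.0634)
S3 = (0.1550·cos240.0°, 0.1550·sin240.0°, -0.1299) = (-0.0775, -0.1342, -0.1299)
subtract pairs → two planes through P
plane₁₂: -0.5688x+0.3740y+0.1030z = 0.0063
Cramer: x(z) = -0.0012+0.0480z;  y(z) = 0.0151-0.2025z
sphere 1 gives Az²+Bz+C=0 with A=1.0433, B=0.2067, C=-0.2050;  B²−4AC=0.8983;  roots -0.5533, 0.3552;  negative root z = -0.5533
x = -0.0278, y = 0.1271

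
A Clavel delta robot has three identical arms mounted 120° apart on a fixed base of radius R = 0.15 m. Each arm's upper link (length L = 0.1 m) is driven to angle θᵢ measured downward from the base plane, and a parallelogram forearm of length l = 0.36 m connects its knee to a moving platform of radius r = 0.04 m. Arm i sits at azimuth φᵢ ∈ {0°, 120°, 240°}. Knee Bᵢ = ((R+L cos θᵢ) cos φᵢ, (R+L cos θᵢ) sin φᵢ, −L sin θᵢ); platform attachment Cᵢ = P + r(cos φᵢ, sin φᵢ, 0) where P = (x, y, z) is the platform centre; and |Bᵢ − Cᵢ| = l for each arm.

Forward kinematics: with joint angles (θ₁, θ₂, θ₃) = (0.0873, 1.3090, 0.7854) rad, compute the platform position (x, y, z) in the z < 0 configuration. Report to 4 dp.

(0.1146, -0.0605, -0.3507)

φ1=0.0°: virtual centre (0.2096, 0.0000, -0.0087), radius l
φ2=120.0°: virtual centre (-0.0679, 0.1177, -0.0966), radius l
arm 3 at φ=240.0°: (R−r)+L cos θ3 = 0.1807;  S3 = (-0.0904, -0.1565, -0.0707)
eliminate P² terms by subtracting sphere 1 from 2 and 3
plane₁₂: -0.5551x+0.2354y+-0.1757z = -0.0162
Cramer: x(z) = 0.0209-0.2673z;  y(z) = -0.0197+0.1163z
into |P−S₁|² = l²: 1.0850z² + 0.1138z + -0.0935 = 0;  Δ = 0.4188;  z = -0.3507 or 0.2458 → z<0 root = -0.3507
x = 0.1146, y = -0.0605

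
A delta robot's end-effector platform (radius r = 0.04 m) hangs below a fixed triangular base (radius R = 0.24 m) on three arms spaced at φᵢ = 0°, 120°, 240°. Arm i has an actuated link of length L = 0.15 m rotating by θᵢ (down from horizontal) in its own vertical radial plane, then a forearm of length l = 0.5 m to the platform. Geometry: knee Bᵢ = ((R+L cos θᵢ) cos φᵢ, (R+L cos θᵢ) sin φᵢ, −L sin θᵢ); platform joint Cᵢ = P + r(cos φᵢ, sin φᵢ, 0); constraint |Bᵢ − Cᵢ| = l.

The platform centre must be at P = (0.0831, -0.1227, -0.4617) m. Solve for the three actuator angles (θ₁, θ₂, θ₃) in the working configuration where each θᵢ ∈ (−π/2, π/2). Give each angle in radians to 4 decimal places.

θ₁ = 0.3489, θ₂ = 1.3088, θ₃ = 0.4363

rotate P by −φ1: (0.0831, -0.1227, -0.4617)
  A cos θ + B sin θ = C:  0.1169·cos θ + -0.4617·sin θ = -0.0480
  θ1 = atan2(B,A) + arccos(C/0.4763) = 0.3489
arm 2 (φ=120.0°): x'=-0.1478, y'=-0.0106
  A cos θ + B sin θ = C:  0.3478·cos θ + -0.4617·sin θ = -0.3558
  γ=atan2(-0.4617,0.3478)=-0.9252;  ψ=arccos(-0.6156)=2.2339;  θ2=γ+ψ≈1.3088
arm 3 (φ=240.0°): x'=0.0647, y'=0.1333
  A=0.1353, B=-0.4617, C=(l²−L²−A²−y'²−z²)/(2L)=-0.0725
  γ=atan2(-0.4617,0.1353)=-1.2858;  ψ=arccos(-0.1506)=1.7220;  θ3=γ+ψ≈0.4363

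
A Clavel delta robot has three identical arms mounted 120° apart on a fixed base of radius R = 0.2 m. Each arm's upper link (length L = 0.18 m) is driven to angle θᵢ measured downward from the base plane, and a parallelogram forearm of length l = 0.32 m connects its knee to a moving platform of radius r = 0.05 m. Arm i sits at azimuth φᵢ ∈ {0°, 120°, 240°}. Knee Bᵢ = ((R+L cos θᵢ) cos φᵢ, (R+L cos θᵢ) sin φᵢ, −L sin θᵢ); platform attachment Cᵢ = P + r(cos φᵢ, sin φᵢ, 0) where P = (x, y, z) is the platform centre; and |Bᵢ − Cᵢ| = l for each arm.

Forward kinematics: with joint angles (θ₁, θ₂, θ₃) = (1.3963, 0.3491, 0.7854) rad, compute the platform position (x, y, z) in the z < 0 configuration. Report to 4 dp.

arm 1 at φ=0.0°: e+L cos θ1 = 0.1813;  centre 1 = (0.1813, 0.0000, -0.1773)
centre 2 = (0.3191·cos120.0°, 0.3191·sin120.0°, -0.0616) = (-0.1596, 0.2764, -0.0616)
φ3=240.0°: virtual centre (-0.1386, -0.2401, -0.1273), radius l
subtract pairs → two planes through P
linear system: -0.6816x+0.5528y = 0.0414−0.2314z; -0.6398x+-0.4803y = 0.0288−0.1000z
Cramer: x(z) = -0.0526+0.2443z;  y(z) = 0.0100-0.1173z
sphere 1 gives Az²+Bz+C=0 with A=1.0735, B=0.2379, C=-0.0162;  B²−4AC=0.1262;  roots -0.2763, 0.0547;  negative root z = -0.2763
x = -0.1201, y = 0.0424

(-0.1201, 0.0424, -0.2763)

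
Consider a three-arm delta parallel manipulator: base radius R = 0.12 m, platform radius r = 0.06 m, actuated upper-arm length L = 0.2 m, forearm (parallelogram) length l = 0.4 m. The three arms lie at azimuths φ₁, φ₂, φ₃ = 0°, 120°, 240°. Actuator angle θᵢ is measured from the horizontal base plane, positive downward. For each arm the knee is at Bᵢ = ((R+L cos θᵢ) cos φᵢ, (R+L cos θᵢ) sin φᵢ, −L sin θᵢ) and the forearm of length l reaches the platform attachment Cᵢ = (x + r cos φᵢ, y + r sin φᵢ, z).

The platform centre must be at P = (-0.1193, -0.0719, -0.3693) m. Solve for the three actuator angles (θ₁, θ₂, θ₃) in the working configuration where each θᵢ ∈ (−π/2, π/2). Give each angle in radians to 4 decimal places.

rotate P by −φ1: (-0.1193, -0.0719, -0.3693)
  A cos θ + B sin θ = C:  0.1793·cos θ + -0.3693·sin θ = -0.1343
  θ1 = atan2(B,A) + arccos(C/0.4105) = 0.7851
arm 2 (φ=120.0°): x'=-0.0026, y'=0.1393
  A cos θ + B sin θ = C:  0.0626·cos θ + -0.3693·sin θ = -0.0992
  γ=atan2(-0.3693,0.0626)=-1.4028;  ψ=arccos(-0.2650)=1.8390;  θ2=γ+ψ≈0.4361
φ3=240.0° → target in arm frame (0.1219, -0.0674)
  e−x'=-0.0619;  (l²−L²−(e−x')²−y'²−z²)/2L = -0.0619
  θ3 = atan2(B,A) + arccos(C/0.3745) = -0.0001

θ₁ = 0.7851, θ₂ = 0.4361, θ₃ = -0.0001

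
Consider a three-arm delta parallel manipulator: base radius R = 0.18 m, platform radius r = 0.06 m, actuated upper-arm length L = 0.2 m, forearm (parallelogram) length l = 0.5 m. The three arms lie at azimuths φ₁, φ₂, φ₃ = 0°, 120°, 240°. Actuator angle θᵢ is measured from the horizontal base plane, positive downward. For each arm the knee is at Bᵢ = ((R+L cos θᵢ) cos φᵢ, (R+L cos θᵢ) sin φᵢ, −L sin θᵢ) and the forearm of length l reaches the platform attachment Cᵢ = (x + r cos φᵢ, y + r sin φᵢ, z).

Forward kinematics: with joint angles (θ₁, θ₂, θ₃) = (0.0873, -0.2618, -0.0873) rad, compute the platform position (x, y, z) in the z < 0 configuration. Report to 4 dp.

(-0.0392, 0.0218, -0.3654)

centre 1 = (0.3192·cos0.0°, 0.3192·sin0.0°, -0.0174) = (0.3192, 0.0000, -0.0174)
arm 2 at φ=120.0°: (R−r)+L cos θ2 = 0.3132;  centre 2 = (-0.1566, 0.2712, 0.0518)
centre 3 = (0.3192·cos240.0°, 0.3192·sin240.0°, 0.0174) = (-0.1596, -0.2765, 0.0174)
|centre ₂|²−|centre ₁|² = -0.0015;  |centre ₃|²−|centre ₁|² = 0.0000
plane₁₂: -0.9517x+0.5425y+0.1384z = -0.0015
Cramer: x(z) = 0.0008+0.1094z;  y(z) = -0.0013-0.0633z
quadratic in z: (1.0160)z²+(-0.0346)z+(-0.1483)=0, √Δ=0.7770 → z ∈ {-0.3654, 0.3994}; z = -0.3654 (taking z<0)
x = -0.0392, y = 0.0218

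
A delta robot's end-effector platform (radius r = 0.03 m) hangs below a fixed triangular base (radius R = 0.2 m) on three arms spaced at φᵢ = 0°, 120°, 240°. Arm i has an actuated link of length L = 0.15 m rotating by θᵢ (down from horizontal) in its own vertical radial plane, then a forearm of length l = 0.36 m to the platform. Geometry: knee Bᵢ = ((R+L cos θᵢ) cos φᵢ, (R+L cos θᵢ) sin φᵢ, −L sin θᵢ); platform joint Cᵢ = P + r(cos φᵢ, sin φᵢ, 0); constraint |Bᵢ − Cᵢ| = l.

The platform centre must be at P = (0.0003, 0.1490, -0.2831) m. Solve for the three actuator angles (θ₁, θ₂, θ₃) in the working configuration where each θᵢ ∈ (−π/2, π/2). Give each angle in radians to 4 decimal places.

rotate P by −φ1: (0.0003, 0.1490, -0.2831)
  A cos θ + B sin θ = C:  0.1697·cos θ + -0.2831·sin θ = -0.0801
  θ1 = atan2(B,A) + arccos(C/0.3301) = 0.7853
arm 2 (φ=120.0°): x'=0.1289, y'=-0.0748
  A cos θ + B sin θ = C:  0.0411·cos θ + -0.2831·sin θ = 0.0656
  θ2 = atan2(B,A) + arccos(C/0.2861) = -0.0871
rotate P by −φ3: (-0.1292, -0.0742, -0.2831)
  A=0.2992, B=-0.2831, C=(l²−L²−A²−y'²−z²)/(2L)=-0.2269
  √(A²+B²)=0.4119;  θ3 = -0.7578+2.1542 ≈ 1.3964

θ₁ = 0.7853, θ₂ = -0.0871, θ₃ = 1.3964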